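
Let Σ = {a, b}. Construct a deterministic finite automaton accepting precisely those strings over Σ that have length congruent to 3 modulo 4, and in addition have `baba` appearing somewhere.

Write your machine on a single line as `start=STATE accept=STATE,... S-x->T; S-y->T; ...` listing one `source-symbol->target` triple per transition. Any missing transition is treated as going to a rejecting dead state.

start=q0; accept=q19; q0-a->q1; q0-b->q2; q1-a->q3; q1-b->q4; q2-a->q5; q2-b->q4; q3-a->q6; q3-b->q7; q4-a->q8; q4-b->q7; q5-a->q6; q5-b->q9; q6-a->q0; q6-b->q10; q7-a->q11; q7-b->q10; q8-a->q0; q8-b->q12; q9-a->q13; q9-b->q10; q10-a->q14; q10-b->q2; q11-a->q1; q11-b->q15; q12-a->q16; q12-b->q2; q13-a->q16; q13-b->q16; q14-a->q3; q14-b->q17; q15-a->q18; q15-b->q4; q16-a->q18; q16-b->q18; q17-a->q19; q17-b->q7; q18-a->q19; q18-b->q19; q19-a->q13; q19-b->q13

Handle the two conditions separately and then intersect. One (4 states) tracks the input length modulo 4; the other (5 states) tracks whether and how much of `baba` has been seen. Each combined state is a pair, one component from each; accept when both components accept.
With 20 states:
          a    b  
>  q0     q1   q2 
   q1     q3   q4 
   q2     q5   q4 
   q3     q6   q7 
   q4     q8   q7 
   q5     q6   q9 
   q6     q0  q10 
   q7    q11  q10 
   q8     q0  q12 
   q9    q13  q10 
   q10   q14   q2 
   q11    q1  q15 
   q12   q16   q2 
   q13   q16  q16 
   q14    q3  q17 
   q15   q18   q4 
   q16   q18  q18 
   q17   q19   q7 
   q18   q19  q19 
 * q19   q13  q13 
(> = start, * = accepting)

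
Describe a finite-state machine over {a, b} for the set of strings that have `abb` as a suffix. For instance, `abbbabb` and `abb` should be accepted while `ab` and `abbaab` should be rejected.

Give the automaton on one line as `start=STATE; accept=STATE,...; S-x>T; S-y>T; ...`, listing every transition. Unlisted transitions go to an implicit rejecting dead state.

Remember how much of `abb` the current input suffix matches. State q0 means no match yet; q1 means the last symbol is `a`; q2 means the last 2 symbols are `ab`; q3 means the last 3 symbols are `abb`. Only q3 accepts. On a mismatch, fall back to the longest proper suffix that is still a prefix of `abb`.
4 states suffice.
        a   b  
>  q0   q1  q0 
   q1   q1  q2 
   q2   q1  q3 
 * q3   q1  q0 
(> = start, * = accepting)

start=q0; accept=q3; q0-a>q1; q0-b>q0; q1-a>q1; q1-b>q2; q2-a>q1; q2-b>q3; q3-a>q1; q3-b>q0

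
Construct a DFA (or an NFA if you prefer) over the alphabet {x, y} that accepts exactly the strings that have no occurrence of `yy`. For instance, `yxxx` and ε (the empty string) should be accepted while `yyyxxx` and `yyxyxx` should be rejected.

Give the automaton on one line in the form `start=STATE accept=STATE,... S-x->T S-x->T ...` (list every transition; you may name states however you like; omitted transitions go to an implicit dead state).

start=q0 accept=q0,q1 q0-x->q0 q0-y->q1 q1-x->q0 q1-y->q2 q2-x->q2 q2-y->q2

This is the complement of 'contains `yy`'. Use the same substring-matching states — q0 through q2 holding how much of `yy` has just been matched — but flip the accepting set: everything except the trap q2 accepts.
With 3 states:
        x   y  
>* q0   q0  q1 
 * q1   q0  q2 
   q2   q2  q2 
(> = start, * = accepting)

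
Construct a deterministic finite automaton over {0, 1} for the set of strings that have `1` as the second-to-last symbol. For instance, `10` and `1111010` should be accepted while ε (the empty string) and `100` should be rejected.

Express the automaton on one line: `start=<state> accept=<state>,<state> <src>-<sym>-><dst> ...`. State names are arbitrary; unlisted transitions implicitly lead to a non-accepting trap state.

Because acceptance depends on a position counted from the end, the machine has to buffer the most recent 2 symbols. Make each state the string of the last up-to-2 symbols read; on input `x` shift the window left and append `x`. Accept when the buffered window has length 2 and begins with `1`.
With 7 states:
        0   1  
>  q0   q1  q2 
   q1   q3  q4 
   q2   q5  q6 
   q3   q3  q4 
   q4   q5  q6 
 * q5   q3  q4 
 * q6   q5  q6 
(> = start, * = accepting)

start=q0 accept=q5,q6 q0-0->q1 q0-1->q2 q1-0->q3 q1-1->q4 q2-0->q5 q2-1->q6 q3-0->q3 q3-1->q4 q4-0->q5 q4-1->q6 q5-0->q3 q5-1->q4 q6-0->q5 q6-1->q6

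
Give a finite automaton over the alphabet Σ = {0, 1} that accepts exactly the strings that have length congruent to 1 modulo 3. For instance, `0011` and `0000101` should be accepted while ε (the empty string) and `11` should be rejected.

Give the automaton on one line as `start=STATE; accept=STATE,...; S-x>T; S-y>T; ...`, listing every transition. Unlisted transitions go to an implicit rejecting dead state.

start=q0; accept=q1; q0-0>q1; q0-1>q1; q1-0>q2; q1-1>q2; q2-0>q0; q2-1>q0

Only the length mod 3 matters, so use a 3-cycle: from any state, every input symbol moves to the next state, wrapping q2 back to q0. Mark q1 accepting.
3 states suffice.
        0   1  
>  q0   q1  q1 
 * q1   q2  q2 
   q2   q0  q0 
(> = start, * = accepting)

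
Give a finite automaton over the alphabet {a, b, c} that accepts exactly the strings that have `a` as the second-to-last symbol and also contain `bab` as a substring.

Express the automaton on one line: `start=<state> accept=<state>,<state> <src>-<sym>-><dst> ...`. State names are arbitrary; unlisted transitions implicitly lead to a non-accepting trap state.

Run two small machines in parallel and take their product. One (13 states) tracks the last 2 symbols read; the other (4 states) tracks whether and how much of `bab` has been seen. Each combined state is a pair, one component from each; accept when both components accept.
          a    b    c  
>  q0     q1   q2   q3 
   q1     q4   q5   q6 
   q2     q7   q8   q9 
   q3    q10  q11  q12 
   q4     q4   q5   q6 
   q5     q7   q8   q9 
   q6    q10  q11  q12 
   q7     q4  q13   q6 
   q8     q7   q8   q9 
   q9    q10  q11  q12 
   q10    q4   q5   q6 
   q11    q7   q8   q9 
   q12   q10  q11  q12 
 * q13   q14  q15  q16 
   q14   q17  q13  q18 
   q15   q14  q15  q16 
   q16   q19  q20  q21 
 * q17   q17  q13  q18 
 * q18   q19  q20  q21 
   q19   q17  q13  q18 
   q20   q14  q15  q16 
   q21   q19  q20  q21 
(> = start, * = accepting)

start=q0 accept=q13,q17,q18 q0-a->q1 q0-b->q2 q0-c->q3 q1-a->q4 q1-b->q5 q1-c->q6 q2-a->q7 q2-b->q8 q2-c->q9 q3-a->q10 q3-b->q11 q3-c->q12 q4-a->q4 q4-b->q5 q4-c->q6 q5-a->q7 q5-b->q8 q5-c->q9 q6-a->q10 q6-b->q11 q6-c->q12 q7-a->q4 q7-b->q13 q7-c->q6 q8-a->q7 q8-b->q8 q8-c->q9 q9-a->q10 q9-b->q11 q9-c->q12 q10-a->q4 q10-b->q5 q10-c->q6 q11-a->q7 q11-b->q8 q11-c->q9 q12-a->q10 q12-b->q11 q12-c->q12 q13-a->q14 q13-b->q15 q13-c->q16 q14-a->q17 q14-b->q13 q14-c->q18 q15-a->q14 q15-b->q15 q15-c->q16 q16-a->q19 q16-b->q20 q16-c->q21 q17-a->q17 q17-b->q13 q17-c->q18 q18-a->q19 q18-b->q20 q18-c->q21 q19-a->q17 q19-b->q13 q19-c->q18 q20-a->q14 q20-b->q15 q20-c->q16 q21-a->q19 q21-b->q20 q21-c->q21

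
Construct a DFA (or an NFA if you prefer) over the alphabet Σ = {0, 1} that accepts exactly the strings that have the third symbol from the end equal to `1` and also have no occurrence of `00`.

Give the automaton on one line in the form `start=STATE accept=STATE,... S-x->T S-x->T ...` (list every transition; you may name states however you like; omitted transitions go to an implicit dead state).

start=A accept=M,N,O A-0->B A-1->C B-0->D B-1->E C-0->F C-1->G D-0->H D-1->I E-0->J E-1->K F-0->L F-1->M G-0->N G-1->O H-0->H H-1->I I-0->P I-1->Q J-0->L J-1->M K-0->N K-1->O L-0->H L-1->I M-0->J M-1->K N-0->L N-1->M O-0->N O-1->O P-0->L P-1->R Q-0->S Q-1->T R-0->P R-1->Q S-0->L S-1->R T-0->S T-1->T

Run two small machines in parallel and take their product. One (15 states) tracks the last 3 symbols read; the other (3 states) tracks partial matches of the forbidden pattern `00`. Each combined state is a pair, one component from each; accept when both components accept.
20 states suffice.
       0  1 
>  A   B  C 
   B   D  E 
   C   F  G 
   D   H  I 
   E   J  K 
   F   L  M 
   G   N  O 
   H   H  I 
   I   P  Q 
   J   L  M 
   K   N  O 
   L   H  I 
 * M   J  K 
 * N   L  M 
 * O   N  O 
   P   L  R 
   Q   S  T 
   R   P  Q 
   S   L  R 
   T   S  T 
(> = start, * = accepting)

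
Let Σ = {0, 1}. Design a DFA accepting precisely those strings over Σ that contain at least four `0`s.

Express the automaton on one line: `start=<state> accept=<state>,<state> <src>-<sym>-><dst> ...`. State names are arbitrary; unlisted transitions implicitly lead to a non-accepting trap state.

start=A accept=E,F A-0->B A-1->A B-0->C B-1->B C-0->D C-1->C D-0->E D-1->D E-0->F E-1->E F-0->F F-1->F

Count `0`s, saturating at 5: states A through E mean 0 through 4 `0`s seen; F means more than 4. Each `0` increments (capped at F); other symbols loop. Accept from {E, F}.
A 6-state machine:
       0  1 
>  A   B  A 
   B   C  B 
   C   D  C 
   D   E  D 
 * E   F  E 
 * F   F  F 
(> = start, * = accepting)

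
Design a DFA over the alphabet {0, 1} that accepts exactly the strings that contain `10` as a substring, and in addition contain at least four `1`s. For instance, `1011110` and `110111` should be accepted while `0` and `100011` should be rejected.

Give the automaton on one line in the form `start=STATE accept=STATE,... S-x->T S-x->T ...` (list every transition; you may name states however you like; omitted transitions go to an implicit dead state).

Handle the two conditions separately and then intersect. One (3 states) tracks whether and how much of `10` has been seen; the other (6 states) tracks the count of `1`s, saturating at 5. Each combined state is a pair, one component from each; accept when both components accept.
          0    1  
>  q0     q0   q1 
   q1     q2   q3 
   q2     q2   q4 
   q3     q4   q5 
   q4     q4   q6 
   q5     q6   q7 
   q6     q6   q8 
   q7     q8   q9 
 * q8     q8  q10 
   q9    q10   q9 
 * q10   q10  q10 
(> = start, * = accepting)

start=q0 accept=q8,q10 q0-0->q0 q0-1->q1 q1-0->q2 q1-1->q3 q2-0->q2 q2-1->q4 q3-0->q4 q3-1->q5 q4-0->q4 q4-1->q6 q5-0->q6 q5-1->q7 q6-0->q6 q6-1->q8 q7-0->q8 q7-1->q9 q8-0->q8 q8-1->q10 q9-0->q10 q9-1->q9 q10-0->q10 q10-1->q10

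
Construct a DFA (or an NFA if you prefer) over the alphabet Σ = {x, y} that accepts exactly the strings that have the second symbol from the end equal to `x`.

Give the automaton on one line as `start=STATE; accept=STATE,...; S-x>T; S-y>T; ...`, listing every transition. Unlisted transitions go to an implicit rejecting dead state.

A DFA must remember the last 2 symbols (since which symbol is second-to-last isn't known until the input ends). Use one state per possible window of the last ≤2 symbols; accept from those whose window starts with `x`.
With 7 states:
        x   y  
>  q0   q1  q2 
   q1   q3  q4 
   q2   q5  q6 
 * q3   q3  q4 
 * q4   q5  q6 
   q5   q3  q4 
   q6   q5  q6 
(> = start, * = accepting)

start=q0; accept=q3,q4; q0-x>q1; q0-y>q2; q1-x>q3; q1-y>q4; q2-x>q5; q2-y>q6; q3-x>q3; q3-y>q4; q4-x>q5; q4-y>q6; q5-x>q3; q5-y>q4; q6-x>q5; q6-y>q6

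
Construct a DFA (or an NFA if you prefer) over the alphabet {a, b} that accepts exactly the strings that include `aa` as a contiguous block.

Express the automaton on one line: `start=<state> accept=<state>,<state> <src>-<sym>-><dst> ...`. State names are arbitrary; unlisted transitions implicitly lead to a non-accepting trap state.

start=q0 accept=q2 q0-a->q1 q0-b->q0 q1-a->q2 q1-b->q0 q2-a->q2 q2-b->q2

Track how much of `aa` has been matched so far: state q0 is no progress, q2 is the absorbing accept state reached once `aa` has occurred. Intermediate states record partial matches; on a mismatch, fall back to the longest reusable overlap.
With 3 states:
        a   b  
>  q0   q1  q0 
   q1   q2  q0 
 * q2   q2  q2 
(> = start, * = accepting)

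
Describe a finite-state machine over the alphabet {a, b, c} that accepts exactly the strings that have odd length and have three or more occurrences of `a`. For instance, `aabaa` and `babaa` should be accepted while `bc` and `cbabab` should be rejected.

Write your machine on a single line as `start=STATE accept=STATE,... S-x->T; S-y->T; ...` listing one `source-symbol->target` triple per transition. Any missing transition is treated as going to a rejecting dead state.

Handle the two conditions separately and then intersect. One (2 states) tracks the input length modulo 2; the other (5 states) tracks the count of `a`s, saturating at 4. Each combined state is a pair, one component from each; accept when both components accept.
10 states suffice.
        a   b   c  
>  q0   q1  q2  q2 
   q1   q3  q4  q4 
   q2   q4  q0  q0 
   q3   q5  q6  q6 
   q4   q6  q1  q1 
 * q5   q7  q8  q8 
   q6   q8  q3  q3 
   q7   q9  q9  q9 
   q8   q9  q5  q5 
 * q9   q7  q7  q7 
(> = start, * = accepting)

start=q0; accept=q5,q9; q0-a->q1; q0-b->q2; q0-c->q2; q1-a->q3; q1-b->q4; q1-c->q4; q2-a->q4; q2-b->q0; q2-c->q0; q3-a->q5; q3-b->q6; q3-c->q6; q4-a->q6; q4-b->q1; q4-c->q1; q5-a->q7; q5-b->q8; q5-c->q8; q6-a->q8; q6-b->q3; q6-c->q3; q7-a->q9; q7-b->q9; q7-c->q9; q8-a->q9; q8-b->q5; q8-c->q5; q9-a->q7; q9-b->q7; q9-c->q7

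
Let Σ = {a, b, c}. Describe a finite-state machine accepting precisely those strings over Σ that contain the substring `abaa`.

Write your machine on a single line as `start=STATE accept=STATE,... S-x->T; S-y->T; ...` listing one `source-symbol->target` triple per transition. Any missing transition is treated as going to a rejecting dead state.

start=s0; accept=s4; s0-a->s1; s0-b->s0; s0-c->s0; s1-a->s1; s1-b->s2; s1-c->s0; s2-a->s3; s2-b->s0; s2-c->s0; s3-a->s4; s3-b->s2; s3-c->s0; s4-a->s4; s4-b->s4; s4-c->s4

Track how much of `abaa` has been matched so far: state s0 is no progress, s4 is the absorbing accept state reached once `abaa` has occurred. Intermediate states record partial matches; on a mismatch, fall back to the longest reusable overlap.
With 5 states:
        a   b   c  
>  s0   s1  s0  s0 
   s1   s1  s2  s0 
   s2   s3  s0  s0 
   s3   s4  s2  s0 
 * s4   s4  s4  s4 
(> = start, * = accepting)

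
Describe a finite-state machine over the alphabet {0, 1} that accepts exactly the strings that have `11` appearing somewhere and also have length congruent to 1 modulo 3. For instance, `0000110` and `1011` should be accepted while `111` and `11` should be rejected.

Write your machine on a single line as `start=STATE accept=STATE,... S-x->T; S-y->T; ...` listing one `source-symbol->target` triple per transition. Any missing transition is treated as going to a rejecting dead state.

Handle the two conditions separately and then intersect. One (3 states) tracks whether and how much of `11` has been seen; the other (3 states) tracks the input length modulo 3. Each combined state is a pair, one component from each; accept when both components accept.
With 9 states:
        0   1  
>  q0   q1  q2 
   q1   q3  q4 
   q2   q3  q5 
   q3   q0  q6 
   q4   q0  q7 
   q5   q7  q7 
   q6   q1  q8 
   q7   q8  q8 
 * q8   q5  q5 
(> = start, * = accepting)

start=q0; accept=q8; q0-0->q1; q0-1->q2; q1-0->q3; q1-1->q4; q2-0->q3; q2-1->q5; q3-0->q0; q3-1->q6; q4-0->q0; q4-1->q7; q5-0->q7; q5-1->q7; q6-0->q1; q6-1->q8; q7-0->q8; q7-1->q8; q8-0->q5; q8-1->q5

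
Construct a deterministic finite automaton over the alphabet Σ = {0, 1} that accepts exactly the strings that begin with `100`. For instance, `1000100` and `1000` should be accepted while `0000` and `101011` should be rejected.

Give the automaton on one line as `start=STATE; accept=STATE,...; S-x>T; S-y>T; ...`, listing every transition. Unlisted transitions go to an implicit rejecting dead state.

start=s0; accept=s3; s0-0>s4; s0-1>s1; s1-0>s2; s1-1>s4; s2-0>s3; s2-1>s4; s3-0>s3; s3-1>s3; s4-0>s4; s4-1>s4

Walk along `100` while the input agrees: from s0 take `1` to s1, and so on. Any deviation drops to the rejecting sink s4. Once s3 is reached the prefix is confirmed and every continuation is accepted.
        0   1  
>  s0   s4  s1 
   s1   s2  s4 
   s2   s3  s4 
 * s3   s3  s3 
   s4   s4  s4 
(> = start, * = accepting)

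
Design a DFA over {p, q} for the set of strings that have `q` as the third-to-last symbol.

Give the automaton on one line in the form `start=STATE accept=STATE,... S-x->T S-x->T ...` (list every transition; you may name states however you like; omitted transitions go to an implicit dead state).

Because acceptance depends on a position counted from the end, the machine has to buffer the most recent 3 symbols. Make each state the string of the last up-to-3 symbols read; on input `x` shift the window left and append `x`. Accept when the buffered window has length 3 and begins with `q`.
       p  q 
>  A   B  C 
   B   D  E 
   C   F  G 
   D   H  I 
   E   J  K 
   F   L  M 
   G   N  O 
   H   H  I 
   I   J  K 
   J   L  M 
   K   N  O 
 * L   H  I 
 * M   J  K 
 * N   L  M 
 * O   N  O 
(> = start, * = accepting)

start=A accept=L,M,N,O A-p->B A-q->C B-p->D B-q->E C-p->F C-q->G D-p->H D-q->I E-p->J E-q->K F-p->L F-q->M G-p->N G-q->O H-p->H H-q->I I-p->J I-q->K J-p->L J-q->M K-p->N K-q->O L-p->H L-q->I M-p->J M-q->K N-p->L N-q->M O-p->N O-q->O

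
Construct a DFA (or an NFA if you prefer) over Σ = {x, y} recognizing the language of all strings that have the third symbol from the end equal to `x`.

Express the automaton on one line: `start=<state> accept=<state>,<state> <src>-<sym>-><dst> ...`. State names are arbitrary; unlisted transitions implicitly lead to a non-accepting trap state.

start=A accept=H,I,J,K A-x->B A-y->C B-x->D B-y->E C-x->F C-y->G D-x->H D-y->I E-x->J E-y->K F-x->L F-y->M G-x->N G-y->O H-x->H H-y->I I-x->J I-y->K J-x->L J-y->M K-x->N K-y->O L-x->H L-y->I M-x->J M-y->K N-x->L N-y->M O-x->N O-y->O

Because acceptance depends on a position counted from the end, the machine has to buffer the most recent 3 symbols. Make each state the string of the last up-to-3 symbols read; on input `x` shift the window left and append `x`. Accept when the buffered window has length 3 and begins with `x`.
15 states suffice.
       x  y 
>  A   B  C 
   B   D  E 
   C   F  G 
   D   H  I 
   E   J  K 
   F   L  M 
   G   N  O 
 * H   H  I 
 * I   J  K 
 * J   L  M 
 * K   N  O 
   L   H  I 
   M   J  K 
   N   L  M 
   O   N  O 
(> = start, * = accepting)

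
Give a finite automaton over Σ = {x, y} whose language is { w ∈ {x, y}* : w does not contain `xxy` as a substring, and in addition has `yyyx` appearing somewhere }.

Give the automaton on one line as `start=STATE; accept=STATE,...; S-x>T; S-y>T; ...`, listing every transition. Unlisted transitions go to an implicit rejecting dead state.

Run two small machines in parallel and take their product. One (4 states) tracks partial matches of the forbidden pattern `xxy`; the other (5 states) tracks whether and how much of `yyyx` has been seen. Each combined state is a pair, one component from each; accept when both components accept. Minimizing collapses redundant product states.
       x  y 
>  A   B  C 
   B   D  C 
   C   B  E 
   D   D  D 
   E   B  F 
   F   G  F 
 * G   H  I 
 * H   H  D 
 * I   G  I 
(> = start, * = accepting)

start=A; accept=G,H,I; A-x>B; A-y>C; B-x>D; B-y>C; C-x>B; C-y>E; D-x>D; D-y>D; E-x>B; E-y>F; F-x>G; F-y>F; G-x>H; G-y>I; H-x>H; H-y>D; I-x>G; I-y>I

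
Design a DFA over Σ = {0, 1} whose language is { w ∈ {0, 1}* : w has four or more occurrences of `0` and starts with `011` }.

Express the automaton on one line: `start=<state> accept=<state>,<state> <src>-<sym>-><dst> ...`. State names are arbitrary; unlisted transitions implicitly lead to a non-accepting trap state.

start=q0 accept=q12,q13 q0-0->q1 q0-1->q2 q1-0->q3 q1-1->q4 q2-0->q5 q2-1->q2 q3-0->q6 q3-1->q3 q4-0->q3 q4-1->q7 q5-0->q3 q5-1->q5 q6-0->q8 q6-1->q6 q7-0->q9 q7-1->q7 q8-0->q10 q8-1->q8 q9-0->q11 q9-1->q9 q10-0->q10 q10-1->q10 q11-0->q12 q11-1->q11 q12-0->q13 q12-1->q12 q13-0->q13 q13-1->q13

Handle the two conditions separately and then intersect. One (6 states) tracks the count of `0`s, saturating at 5; the other (5 states) tracks whether the input so far still matches the prefix `011`. Each combined state is a pair, one component from each; accept when both components accept.
          0    1  
>  q0     q1   q2 
   q1     q3   q4 
   q2     q5   q2 
   q3     q6   q3 
   q4     q3   q7 
   q5     q3   q5 
   q6     q8   q6 
   q7     q9   q7 
   q8    q10   q8 
   q9    q11   q9 
   q10   q10  q10 
   q11   q12  q11 
 * q12   q13  q12 
 * q13   q13  q13 
(> = start, * = accepting)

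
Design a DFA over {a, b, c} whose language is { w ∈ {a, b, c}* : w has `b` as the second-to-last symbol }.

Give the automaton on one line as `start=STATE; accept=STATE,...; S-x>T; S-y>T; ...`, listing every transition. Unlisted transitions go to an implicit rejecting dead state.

Because acceptance depends on a position counted from the end, the machine has to buffer the most recent 2 symbols. Make each state the string of the last up-to-2 symbols read; on input `x` shift the window left and append `x`. Accept when the buffered window has length 2 and begins with `b`.
13 states suffice.
          a    b    c  
>  S0     S1   S2   S3 
   S1     S4   S5   S6 
   S2     S7   S8   S9 
   S3    S10  S11  S12 
   S4     S4   S5   S6 
   S5     S7   S8   S9 
   S6    S10  S11  S12 
 * S7     S4   S5   S6 
 * S8     S7   S8   S9 
 * S9    S10  S11  S12 
   S10    S4   S5   S6 
   S11    S7   S8   S9 
   S12   S10  S11  S12 
(> = start, * = accepting)

start=S0; accept=S7,S8,S9; S0-a>S1; S0-b>S2; S0-c>S3; S1-a>S4; S1-b>S5; S1-c>S6; S2-a>S7; S2-b>S8; S2-c>S9; S3-a>S10; S3-b>S11; S3-c>S12; S4-a>S4; S4-b>S5; S4-c>S6; S5-a>S7; S5-b>S8; S5-c>S9; S6-a>S10; S6-b>S11; S6-c>S12; S7-a>S4; S7-b>S5; S7-c>S6; S8-a>S7; S8-b>S8; S8-c>S9; S9-a>S10; S9-b>S11; S9-c>S12; S10-a>S4; S10-b>S5; S10-c>S6; S11-a>S7; S11-b>S8; S11-c>S9; S12-a>S10; S12-b>S11; S12-c>S12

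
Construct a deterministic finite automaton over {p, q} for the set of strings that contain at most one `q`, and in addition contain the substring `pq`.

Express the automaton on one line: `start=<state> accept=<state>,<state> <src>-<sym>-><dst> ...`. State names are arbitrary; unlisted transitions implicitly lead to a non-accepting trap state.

Build one automaton per condition and run them in lockstep. One (3 states) tracks the count of `q`s, saturating at 2; the other (3 states) tracks whether and how much of `pq` has been seen. Each combined state is a pair, one component from each; accept when both components accept. After merging equivalent states the machine shrinks.
With 4 states:
        p   q  
>  s0   s1  s2 
   s1   s1  s3 
   s2   s2  s2 
 * s3   s3  s2 
(> = start, * = accepting)

start=s0 accept=s3 s0-p->s1 s0-q->s2 s1-p->s1 s1-q->s3 s2-p->s2 s2-q->s2 s3-p->s3 s3-q->s2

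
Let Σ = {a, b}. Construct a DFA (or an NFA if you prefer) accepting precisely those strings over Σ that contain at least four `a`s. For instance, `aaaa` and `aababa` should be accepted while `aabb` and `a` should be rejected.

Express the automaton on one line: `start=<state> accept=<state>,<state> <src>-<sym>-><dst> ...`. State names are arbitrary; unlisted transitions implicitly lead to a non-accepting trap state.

Only the number of `a`s matters, and only up to 5. Make a chain q0 → q1 → q2 → q3 → q4 → q5 advanced by each `a` (with q5 absorbing); every other symbol self-loops. The accepting set is {q4, q5}.
With 6 states:
        a   b  
>  q0   q1  q0 
   q1   q2  q1 
   q2   q3  q2 
   q3   q4  q3 
 * q4   q5  q4 
 * q5   q5  q5 
(> = start, * = accepting)

start=q0 accept=q4,q5 q0-a->q1 q0-b->q0 q1-a->q2 q1-b->q1 q2-a->q3 q2-b->q2 q3-a->q4 q3-b->q3 q4-a->q5 q4-b->q4 q5-a->q5 q5-b->q5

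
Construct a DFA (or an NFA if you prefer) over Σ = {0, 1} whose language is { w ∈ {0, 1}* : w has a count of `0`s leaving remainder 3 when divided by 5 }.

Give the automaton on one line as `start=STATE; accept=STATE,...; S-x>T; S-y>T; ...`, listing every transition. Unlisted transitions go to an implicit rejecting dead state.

Keep the running count of `0`s modulo 5: each `0` advances along the cycle A → B → C → D → E → A while other symbols loop. Accept at D.
With 5 states:
       0  1 
>  A   B  A 
   B   C  B 
   C   D  C 
 * D   E  D 
   E   A  E 
(> = start, * = accepting)

start=A; accept=D; A-0>B; A-1>A; B-0>C; B-1>B; C-0>D; C-1>C; D-0>E; D-1>D; E-0>A; E-1>E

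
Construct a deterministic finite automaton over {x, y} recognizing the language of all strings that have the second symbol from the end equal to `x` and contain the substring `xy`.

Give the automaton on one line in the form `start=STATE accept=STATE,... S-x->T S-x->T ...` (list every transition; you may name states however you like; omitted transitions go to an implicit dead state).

start=s0 accept=s4,s9 s0-x->s1 s0-y->s2 s1-x->s3 s1-y->s4 s2-x->s5 s2-y->s6 s3-x->s3 s3-y->s4 s4-x->s7 s4-y->s8 s5-x->s3 s5-y->s4 s6-x->s5 s6-y->s6 s7-x->s9 s7-y->s4 s8-x->s7 s8-y->s8 s9-x->s9 s9-y->s4

Handle the two conditions separately and then intersect. The first has 7 states tracking the last 2 symbols read; the second has 3 states tracking whether and how much of `xy` has been seen. A product state is a pair (one from each), accepting exactly when both do.
A 10-state machine:
        x   y  
>  s0   s1  s2 
   s1   s3  s4 
   s2   s5  s6 
   s3   s3  s4 
 * s4   s7  s8 
   s5   s3  s4 
   s6   s5  s6 
   s7   s9  s4 
   s8   s7  s8 
 * s9   s9  s4 
(> = start, * = accepting)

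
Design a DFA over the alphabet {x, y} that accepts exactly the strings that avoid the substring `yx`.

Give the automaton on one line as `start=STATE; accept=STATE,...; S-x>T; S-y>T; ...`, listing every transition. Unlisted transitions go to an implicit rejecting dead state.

This is the complement of 'contains `yx`'. Use the same substring-matching states — q0 through q2 holding how much of `yx` has just been matched — but flip the accepting set: everything except the trap q2 accepts.
        x   y  
>* q0   q0  q1 
 * q1   q2  q1 
   q2   q2  q2 
(> = start, * = accepting)

start=q0; accept=q0,q1; q0-x>q0; q0-y>q1; q1-x>q2; q1-y>q1; q2-x>q2; q2-y>q2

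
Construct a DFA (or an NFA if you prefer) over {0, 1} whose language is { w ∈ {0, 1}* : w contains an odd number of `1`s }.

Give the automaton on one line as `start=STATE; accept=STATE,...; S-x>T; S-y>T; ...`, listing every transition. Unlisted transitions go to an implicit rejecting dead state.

start=q0; accept=q1; q0-0>q0; q0-1>q1; q1-0>q1; q1-1>q0

Keep the running count of `1`s modulo 2: each `1` advances along the cycle q0 → q1 → q0 while other symbols loop. Accept at q1.
A 2-state machine:
        0   1  
>  q0   q0  q1 
 * q1   q1  q0 
(> = start, * = accepting)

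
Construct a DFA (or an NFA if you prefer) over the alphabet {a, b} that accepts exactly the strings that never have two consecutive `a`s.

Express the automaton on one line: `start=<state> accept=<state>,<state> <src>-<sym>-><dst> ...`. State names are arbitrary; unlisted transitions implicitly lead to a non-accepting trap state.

This is the complement of 'contains `aa`'. Use the same substring-matching states — q0 through q2 holding how much of `aa` has just been matched — but flip the accepting set: everything except the trap q2 accepts.
A 3-state machine:
        a   b  
>* q0   q1  q0 
 * q1   q2  q0 
   q2   q2  q2 
(> = start, * = accepting)

start=q0 accept=q0,q1 q0-a->q1 q0-b->q0 q1-a->q2 q1-b->q0 q2-a->q2 q2-b->q2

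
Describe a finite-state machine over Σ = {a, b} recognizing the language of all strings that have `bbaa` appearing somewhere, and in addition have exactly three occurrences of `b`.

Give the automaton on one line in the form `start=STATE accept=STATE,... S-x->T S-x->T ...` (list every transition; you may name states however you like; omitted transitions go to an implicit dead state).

start=s0 accept=s10 s0-a->s0 s0-b->s1 s1-a->s2 s1-b->s3 s2-a->s2 s2-b->s4 s3-a->s5 s3-b->s6 s4-a->s7 s4-b->s6 s5-a->s8 s5-b->s7 s6-a->s9 s6-b->s7 s7-a->s7 s7-b->s7 s8-a->s8 s8-b->s10 s9-a->s10 s9-b->s7 s10-a->s10 s10-b->s7

Run two small machines in parallel and take their product. The first has 5 states tracking whether and how much of `bbaa` has been seen; the second has 5 states tracking the count of `b`s, saturating at 4. A product state is a pair (one from each), accepting exactly when both do. Equivalent product states are then merged.
          a    b  
>  s0     s0   s1 
   s1     s2   s3 
   s2     s2   s4 
   s3     s5   s6 
   s4     s7   s6 
   s5     s8   s7 
   s6     s9   s7 
   s7     s7   s7 
   s8     s8  s10 
   s9    s10   s7 
 * s10   s10   s7 
(> = start, * = accepting)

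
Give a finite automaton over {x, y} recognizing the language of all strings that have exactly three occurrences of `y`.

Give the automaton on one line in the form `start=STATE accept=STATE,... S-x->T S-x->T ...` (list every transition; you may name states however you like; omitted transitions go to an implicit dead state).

start=s0 accept=s3 s0-x->s0 s0-y->s1 s1-x->s1 s1-y->s2 s2-x->s2 s2-y->s3 s3-x->s3 s3-y->s4 s4-x->s4 s4-y->s4

Count `y`s, saturating at 4: states s0 through s3 mean 0 through 3 `y`s seen; s4 means more than 3. Each `y` increments (capped at s4); other symbols loop. Accept from {s3}.
        x   y  
>  s0   s0  s1 
   s1   s1  s2 
   s2   s2  s3 
 * s3   s3  s4 
   s4   s4  s4 
(> = start, * = accepting)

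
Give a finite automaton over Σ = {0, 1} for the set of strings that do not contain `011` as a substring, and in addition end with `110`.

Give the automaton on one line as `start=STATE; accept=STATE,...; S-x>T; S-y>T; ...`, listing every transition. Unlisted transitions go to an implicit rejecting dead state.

Run two small machines in parallel and take their product. One (4 states) tracks partial matches of the forbidden pattern `011`; the other (4 states) tracks how much of the suffix `110` has currently been matched. Each combined state is a pair, one component from each; accept when both components accept. Minimizing collapses redundant product states.
A 5-state machine:
        0   1  
>  q0   q1  q2 
   q1   q1  q1 
   q2   q1  q3 
   q3   q4  q3 
 * q4   q1  q1 
(> = start, * = accepting)

start=q0; accept=q4; q0-0>q1; q0-1>q2; q1-0>q1; q1-1>q1; q2-0>q1; q2-1>q3; q3-0>q4; q3-1>q3; q4-0>q1; q4-1>q1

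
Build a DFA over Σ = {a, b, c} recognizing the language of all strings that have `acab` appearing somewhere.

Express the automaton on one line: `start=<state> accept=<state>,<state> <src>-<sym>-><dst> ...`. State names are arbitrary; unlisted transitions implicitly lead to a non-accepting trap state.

Track how much of `acab` has been matched so far: state q0 is no progress, q4 is the absorbing accept state reached once `acab` has occurred. Intermediate states record partial matches; on a mismatch, fall back to the longest reusable overlap.
With 5 states:
        a   b   c  
>  q0   q1  q0  q0 
   q1   q1  q0  q2 
   q2   q3  q0  q0 
   q3   q1  q4  q2 
 * q4   q4  q4  q4 
(> = start, * = accepting)

start=q0 accept=q4 q0-a->q1 q0-b->q0 q0-c->q0 q1-a->q1 q1-b->q0 q1-c->q2 q2-a->q3 q2-b->q0 q2-c->q0 q3-a->q1 q3-b->q4 q3-c->q2 q4-a->q4 q4-b->q4 q4-c->q4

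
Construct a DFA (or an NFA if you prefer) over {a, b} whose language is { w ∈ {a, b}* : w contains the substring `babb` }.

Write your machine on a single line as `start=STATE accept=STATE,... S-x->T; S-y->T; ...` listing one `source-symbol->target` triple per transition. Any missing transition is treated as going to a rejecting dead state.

start=q0; accept=q4; q0-a->q0; q0-b->q1; q1-a->q2; q1-b->q1; q2-a->q0; q2-b->q3; q3-a->q2; q3-b->q4; q4-a->q4; q4-b->q4

States q0..q3 record the length of the longest prefix of `babb` that matches the current input suffix. Reaching q4 means `babb` has been seen, and we stay there forever. Accept from q4.
A 5-state machine:
        a   b  
>  q0   q0  q1 
   q1   q2  q1 
   q2   q0  q3 
   q3   q2  q4 
 * q4   q4  q4 
(> = start, * = accepting)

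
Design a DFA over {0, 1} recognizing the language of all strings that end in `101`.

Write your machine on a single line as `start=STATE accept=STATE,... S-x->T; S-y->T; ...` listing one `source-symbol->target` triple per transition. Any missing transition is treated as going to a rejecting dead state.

start=S0; accept=S3; S0-0->S0; S0-1->S1; S1-0->S2; S1-1->S1; S2-0->S0; S2-1->S3; S3-0->S2; S3-1->S1

Let each state record the length of the longest suffix of the input read so far that is also a prefix of `101`. S1 means the last symbol is `1`; S2 means the last 2 symbols are `10`; S3 means the last 3 symbols are `101`. Accept only at S3, where the string currently ends in `101`.
4 states suffice.
        0   1  
>  S0   S0  S1 
   S1   S2  S1 
   S2   S0  S3 
 * S3   S2  S1 
(> = start, * = accepting)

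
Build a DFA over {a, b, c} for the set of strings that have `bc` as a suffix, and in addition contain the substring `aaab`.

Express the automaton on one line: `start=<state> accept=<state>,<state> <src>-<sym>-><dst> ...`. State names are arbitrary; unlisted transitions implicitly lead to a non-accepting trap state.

Handle the two conditions separately and then intersect. One (3 states) tracks how much of the suffix `bc` has currently been matched; the other (5 states) tracks whether and how much of `aaab` has been seen. Each combined state is a pair, one component from each; accept when both components accept.
A 9-state machine:
        a   b   c  
>  q0   q1  q2  q0 
   q1   q3  q2  q0 
   q2   q1  q2  q4 
   q3   q5  q2  q0 
   q4   q1  q2  q0 
   q5   q5  q6  q0 
   q6   q7  q6  q8 
   q7   q7  q6  q7 
 * q8   q7  q6  q7 
(> = start, * = accepting)

start=q0 accept=q8 q0-a->q1 q0-b->q2 q0-c->q0 q1-a->q3 q1-b->q2 q1-c->q0 q2-a->q1 q2-b->q2 q2-c->q4 q3-a->q5 q3-b->q2 q3-c->q0 q4-a->q1 q4-b->q2 q4-c->q0 q5-a->q5 q5-b->q6 q5-c->q0 q6-a->q7 q6-b->q6 q6-c->q8 q7-a->q7 q7-b->q6 q7-c->q7 q8-a->q7 q8-b->q6 q8-c->q7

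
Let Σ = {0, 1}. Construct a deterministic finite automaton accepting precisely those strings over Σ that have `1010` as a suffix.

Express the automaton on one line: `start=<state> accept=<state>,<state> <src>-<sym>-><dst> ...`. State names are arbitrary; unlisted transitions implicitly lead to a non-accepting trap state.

Remember how much of `1010` the current input suffix matches. State q0 means no match yet; q1 means the last symbol is `1`; q2 means the last 2 symbols are `10`; q3 means the last 3 symbols are `101`; q4 means the last 4 symbols are `1010`. Only q4 accepts. On a mismatch, fall back to the longest proper suffix that is still a prefix of `1010`.
With 5 states:
        0   1  
>  q0   q0  q1 
   q1   q2  q1 
   q2   q0  q3 
   q3   q4  q1 
 * q4   q0  q3 
(> = start, * = accepting)

start=q0 accept=q4 q0-0->q0 q0-1->q1 q1-0->q2 q1-1->q1 q2-0->q0 q2-1->q3 q3-0->q4 q3-1->q1 q4-0->q0 q4-1->q3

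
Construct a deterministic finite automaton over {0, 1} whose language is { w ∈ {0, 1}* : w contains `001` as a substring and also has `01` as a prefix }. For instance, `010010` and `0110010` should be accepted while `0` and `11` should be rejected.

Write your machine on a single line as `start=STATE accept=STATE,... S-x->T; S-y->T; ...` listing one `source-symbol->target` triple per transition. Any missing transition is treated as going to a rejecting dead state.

Handle the two conditions separately and then intersect. One (4 states) tracks whether and how much of `001` has been seen; the other (4 states) tracks whether the input so far still matches the prefix `01`. Each combined state is a pair, one component from each; accept when both components accept.
       0  1 
>  A   B  C 
   B   D  E 
   C   F  C 
   D   D  G 
   E   H  E 
   F   D  C 
   G   G  G 
   H   I  E 
   I   I  J 
 * J   J  J 
(> = start, * = accepting)

start=A; accept=J; A-0->B; A-1->C; B-0->D; B-1->E; C-0->F; C-1->C; D-0->D; D-1->G; E-0->H; E-1->E; F-0->D; F-1->C; G-0->G; G-1->G; H-0->I; H-1->E; I-0->I; I-1->J; J-0->J; J-1->J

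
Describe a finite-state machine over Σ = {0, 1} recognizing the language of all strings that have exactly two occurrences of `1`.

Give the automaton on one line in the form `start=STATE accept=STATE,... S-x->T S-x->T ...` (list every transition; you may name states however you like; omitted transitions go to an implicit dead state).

start=A accept=C A-0->A A-1->B B-0->B B-1->C C-0->C C-1->D D-0->D D-1->D

Count `1`s, saturating at 3: states A through C mean 0 through 2 `1`s seen; D means more than 2. Each `1` increments (capped at D); other symbols loop. Accept from {C}.
With 4 states:
       0  1 
>  A   A  B 
   B   B  C 
 * C   C  D 
   D   D  D 
(> = start, * = accepting)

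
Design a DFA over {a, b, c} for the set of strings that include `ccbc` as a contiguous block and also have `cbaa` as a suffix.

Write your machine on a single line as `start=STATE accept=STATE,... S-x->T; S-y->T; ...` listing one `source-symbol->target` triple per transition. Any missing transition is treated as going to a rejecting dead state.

start=S0; accept=S8; S0-a->S0; S0-b->S0; S0-c->S1; S1-a->S0; S1-b->S0; S1-c->S2; S2-a->S0; S2-b->S3; S2-c->S2; S3-a->S0; S3-b->S0; S3-c->S4; S4-a->S5; S4-b->S6; S4-c->S4; S5-a->S5; S5-b->S5; S5-c->S4; S6-a->S7; S6-b->S5; S6-c->S4; S7-a->S8; S7-b->S5; S7-c->S4; S8-a->S5; S8-b->S5; S8-c->S4

Handle the two conditions separately and then intersect. The first has 5 states tracking whether and how much of `ccbc` has been seen; the second has 5 states tracking how much of the suffix `cbaa` has currently been matched. A product state is a pair (one from each), accepting exactly when both do. Minimizing collapses redundant product states.
With 9 states:
        a   b   c  
>  S0   S0  S0  S1 
   S1   S0  S0  S2 
   S2   S0  S3  S2 
   S3   S0  S0  S4 
   S4   S5  S6  S4 
   S5   S5  S5  S4 
   S6   S7  S5  S4 
   S7   S8  S5  S4 
 * S8   S5  S5  S4 
(> = start, * = accepting)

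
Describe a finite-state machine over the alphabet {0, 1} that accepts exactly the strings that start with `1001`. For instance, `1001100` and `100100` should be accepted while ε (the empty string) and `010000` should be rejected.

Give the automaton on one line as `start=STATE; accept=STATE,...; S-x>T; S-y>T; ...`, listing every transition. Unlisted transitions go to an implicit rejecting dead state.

start=q0; accept=q4; q0-0>q5; q0-1>q1; q1-0>q2; q1-1>q5; q2-0>q3; q2-1>q5; q3-0>q5; q3-1>q4; q4-0>q4; q4-1>q4; q5-0>q5; q5-1>q5

Check the first 4 symbols one by one: q0 through q3 record how many have matched `1001` so far; any wrong symbol goes to the dead state q5. After all 4 match we enter the accepting sink q4.
A 6-state machine:
        0   1  
>  q0   q5  q1 
   q1   q2  q5 
   q2   q3  q5 
   q3   q5  q4 
 * q4   q4  q4 
   q5   q5  q5 
(> = start, * = accepting)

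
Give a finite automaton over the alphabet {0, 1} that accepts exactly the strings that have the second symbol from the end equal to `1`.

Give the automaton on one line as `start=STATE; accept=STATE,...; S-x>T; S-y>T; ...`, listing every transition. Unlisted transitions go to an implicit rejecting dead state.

A DFA must remember the last 2 symbols (since which symbol is second-to-last isn't known until the input ends). Use one state per possible window of the last ≤2 symbols; accept from those whose window starts with `1`.
        0   1  
>  s0   s1  s2 
   s1   s3  s4 
   s2   s5  s6 
   s3   s3  s4 
   s4   s5  s6 
 * s5   s3  s4 
 * s6   s5  s6 
(> = start, * = accepting)

start=s0; accept=s5,s6; s0-0>s1; s0-1>s2; s1-0>s3; s1-1>s4; s2-0>s5; s2-1>s6; s3-0>s3; s3-1>s4; s4-0>s5; s4-1>s6; s5-0>s3; s5-1>s4; s6-0>s5; s6-1>s6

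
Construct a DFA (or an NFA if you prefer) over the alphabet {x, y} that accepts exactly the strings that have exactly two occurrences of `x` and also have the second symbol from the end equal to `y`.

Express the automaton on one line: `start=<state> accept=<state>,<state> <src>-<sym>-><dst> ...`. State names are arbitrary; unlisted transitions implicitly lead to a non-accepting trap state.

start=q0 accept=q9,q13 q0-x->q1 q0-y->q2 q1-x->q3 q1-y->q4 q2-x->q5 q2-y->q6 q3-x->q7 q3-y->q8 q4-x->q9 q4-y->q10 q5-x->q3 q5-y->q4 q6-x->q5 q6-y->q6 q7-x->q7 q7-y->q11 q8-x->q12 q8-y->q13 q9-x->q7 q9-y->q8 q10-x->q9 q10-y->q10 q11-x->q12 q11-y->q14 q12-x->q7 q12-y->q11 q13-x->q12 q13-y->q13 q14-x->q12 q14-y->q14

Run two small machines in parallel and take their product. The first has 4 states tracking the count of `x`s, saturating at 3; the second has 7 states tracking the last 2 symbols read. A product state is a pair (one from each), accepting exactly when both do.
A 15-state machine:
          x    y  
>  q0     q1   q2 
   q1     q3   q4 
   q2     q5   q6 
   q3     q7   q8 
   q4     q9  q10 
   q5     q3   q4 
   q6     q5   q6 
   q7     q7  q11 
   q8    q12  q13 
 * q9     q7   q8 
   q10    q9  q10 
   q11   q12  q14 
   q12    q7  q11 
 * q13   q12  q13 
   q14   q12  q14 
(> = start, * = accepting)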